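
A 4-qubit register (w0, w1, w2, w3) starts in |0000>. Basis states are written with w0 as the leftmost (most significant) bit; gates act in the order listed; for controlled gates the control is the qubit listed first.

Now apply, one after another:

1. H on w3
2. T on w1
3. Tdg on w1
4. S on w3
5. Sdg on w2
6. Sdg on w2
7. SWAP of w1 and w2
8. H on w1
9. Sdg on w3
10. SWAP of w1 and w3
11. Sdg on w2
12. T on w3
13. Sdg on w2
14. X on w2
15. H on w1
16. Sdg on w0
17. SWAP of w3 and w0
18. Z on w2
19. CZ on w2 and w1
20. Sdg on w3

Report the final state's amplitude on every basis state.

The final amplitudes are -sqrt(2)/2 on |0010>, -sqrt(2)*exp(I*pi/4)/2 on |1010>, and 0 on every other basis state.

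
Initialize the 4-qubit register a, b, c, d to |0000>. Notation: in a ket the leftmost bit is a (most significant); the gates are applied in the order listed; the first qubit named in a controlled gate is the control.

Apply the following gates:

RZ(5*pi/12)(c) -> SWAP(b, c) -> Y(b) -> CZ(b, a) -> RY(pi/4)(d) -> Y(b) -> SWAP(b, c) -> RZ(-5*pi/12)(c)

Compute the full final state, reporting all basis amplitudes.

After the circuit, the state carries amplitude sqrt(sqrt(2) + 2)/2 on |0000>, sqrt(2 - sqrt(2))/2 on |0001>, and 0 on every other basis state.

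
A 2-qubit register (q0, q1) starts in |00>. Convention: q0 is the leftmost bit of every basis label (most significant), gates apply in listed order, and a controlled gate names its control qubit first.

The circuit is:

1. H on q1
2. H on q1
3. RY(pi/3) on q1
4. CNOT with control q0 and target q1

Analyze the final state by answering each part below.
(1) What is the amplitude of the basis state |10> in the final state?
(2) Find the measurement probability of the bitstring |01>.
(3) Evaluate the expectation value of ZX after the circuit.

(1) The amplitude on |10> is 0. Key observation: the block from step 1 through step 2 cancels to the identity and can be dropped.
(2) A full measurement returns |01> with probability 1/4.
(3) In the final state, ZX has expectation sqrt(3)/2.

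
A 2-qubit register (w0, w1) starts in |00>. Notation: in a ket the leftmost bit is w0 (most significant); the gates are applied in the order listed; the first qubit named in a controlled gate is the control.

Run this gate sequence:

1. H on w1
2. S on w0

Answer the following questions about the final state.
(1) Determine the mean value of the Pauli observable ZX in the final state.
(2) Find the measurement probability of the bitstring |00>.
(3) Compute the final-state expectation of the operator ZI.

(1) In the final state, ZX has expectation 1.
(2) A full measurement returns |00> with probability 1/2.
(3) The observable ZI averages to 1.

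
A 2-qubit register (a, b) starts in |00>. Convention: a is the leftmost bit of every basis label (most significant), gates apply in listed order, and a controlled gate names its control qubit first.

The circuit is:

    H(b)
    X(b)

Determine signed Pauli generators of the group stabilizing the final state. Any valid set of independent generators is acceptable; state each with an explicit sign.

One valid set of independent stabilizer generators is +IX, +ZI (any independent generating set of the same group is equally correct).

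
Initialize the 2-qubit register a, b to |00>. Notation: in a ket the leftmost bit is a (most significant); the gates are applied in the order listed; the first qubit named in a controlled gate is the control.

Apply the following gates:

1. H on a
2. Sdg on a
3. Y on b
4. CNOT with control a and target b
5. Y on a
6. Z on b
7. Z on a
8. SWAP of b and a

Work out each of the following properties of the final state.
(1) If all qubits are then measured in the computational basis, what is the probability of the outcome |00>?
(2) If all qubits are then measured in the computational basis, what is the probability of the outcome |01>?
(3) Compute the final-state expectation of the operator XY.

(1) Outcome |00> occurs with probability 1/2.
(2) Outcome |01> occurs with probability 0.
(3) In the final state, XY has expectation -1.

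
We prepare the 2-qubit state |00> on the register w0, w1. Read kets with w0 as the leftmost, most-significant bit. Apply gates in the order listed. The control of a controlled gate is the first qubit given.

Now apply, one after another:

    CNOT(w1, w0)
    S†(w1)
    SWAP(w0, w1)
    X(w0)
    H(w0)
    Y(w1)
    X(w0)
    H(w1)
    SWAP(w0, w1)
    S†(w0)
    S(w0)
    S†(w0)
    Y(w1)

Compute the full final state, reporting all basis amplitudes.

The resulting statevector has amplitude 1/2 on |00>, 1/2 on |01>, I/2 on |10>, I/2 on |11>.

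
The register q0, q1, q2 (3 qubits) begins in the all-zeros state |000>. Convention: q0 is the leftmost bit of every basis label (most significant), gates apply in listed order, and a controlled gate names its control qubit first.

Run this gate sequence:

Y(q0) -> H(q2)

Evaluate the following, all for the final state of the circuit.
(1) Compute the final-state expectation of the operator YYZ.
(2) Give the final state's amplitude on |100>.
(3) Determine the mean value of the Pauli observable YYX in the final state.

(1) The observable YYZ averages to 0.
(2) The amplitude on |100> is sqrt(2)*I/2.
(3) In the final state, YYX has expectation 0.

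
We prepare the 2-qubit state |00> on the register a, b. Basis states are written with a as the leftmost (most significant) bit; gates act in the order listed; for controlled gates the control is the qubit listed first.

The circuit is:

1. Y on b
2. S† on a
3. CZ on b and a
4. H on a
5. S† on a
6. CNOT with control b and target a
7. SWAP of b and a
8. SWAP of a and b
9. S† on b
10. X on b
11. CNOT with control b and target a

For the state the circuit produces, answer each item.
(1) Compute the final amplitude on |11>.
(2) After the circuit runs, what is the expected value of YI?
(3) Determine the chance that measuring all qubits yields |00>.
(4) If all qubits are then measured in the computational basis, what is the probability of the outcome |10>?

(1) The final state's coefficient on |11> equals 0.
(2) The observable YI averages to 1.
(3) The probability of measuring |00> is 1/2.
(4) The probability of measuring |10> is 1/2.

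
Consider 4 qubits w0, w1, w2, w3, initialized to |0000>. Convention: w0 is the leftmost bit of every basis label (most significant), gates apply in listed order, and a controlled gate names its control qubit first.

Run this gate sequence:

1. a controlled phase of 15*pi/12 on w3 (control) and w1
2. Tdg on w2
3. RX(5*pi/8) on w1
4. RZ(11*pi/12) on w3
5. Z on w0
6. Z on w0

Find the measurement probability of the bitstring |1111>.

A full measurement returns |1111> with probability 0.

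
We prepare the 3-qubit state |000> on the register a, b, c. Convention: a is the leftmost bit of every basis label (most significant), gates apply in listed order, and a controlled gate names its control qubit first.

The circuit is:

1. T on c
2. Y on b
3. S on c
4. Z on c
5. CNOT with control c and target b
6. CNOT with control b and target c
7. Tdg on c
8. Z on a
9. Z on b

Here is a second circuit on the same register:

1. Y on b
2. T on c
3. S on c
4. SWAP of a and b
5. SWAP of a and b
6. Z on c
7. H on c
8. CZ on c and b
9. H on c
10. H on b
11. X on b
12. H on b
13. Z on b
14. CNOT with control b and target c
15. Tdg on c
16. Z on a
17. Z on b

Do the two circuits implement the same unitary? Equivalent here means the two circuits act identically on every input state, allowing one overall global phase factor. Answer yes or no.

No — the two circuits implement different unitaries, even allowing a global phase.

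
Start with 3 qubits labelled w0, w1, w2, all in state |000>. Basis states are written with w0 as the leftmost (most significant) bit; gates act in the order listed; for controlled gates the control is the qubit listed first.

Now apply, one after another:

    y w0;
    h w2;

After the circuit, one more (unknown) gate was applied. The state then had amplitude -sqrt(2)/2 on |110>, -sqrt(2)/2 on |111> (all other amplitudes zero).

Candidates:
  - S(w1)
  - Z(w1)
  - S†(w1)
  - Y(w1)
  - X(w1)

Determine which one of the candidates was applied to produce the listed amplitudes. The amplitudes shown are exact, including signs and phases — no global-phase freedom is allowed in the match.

It was Y(w1) that produced the state shown.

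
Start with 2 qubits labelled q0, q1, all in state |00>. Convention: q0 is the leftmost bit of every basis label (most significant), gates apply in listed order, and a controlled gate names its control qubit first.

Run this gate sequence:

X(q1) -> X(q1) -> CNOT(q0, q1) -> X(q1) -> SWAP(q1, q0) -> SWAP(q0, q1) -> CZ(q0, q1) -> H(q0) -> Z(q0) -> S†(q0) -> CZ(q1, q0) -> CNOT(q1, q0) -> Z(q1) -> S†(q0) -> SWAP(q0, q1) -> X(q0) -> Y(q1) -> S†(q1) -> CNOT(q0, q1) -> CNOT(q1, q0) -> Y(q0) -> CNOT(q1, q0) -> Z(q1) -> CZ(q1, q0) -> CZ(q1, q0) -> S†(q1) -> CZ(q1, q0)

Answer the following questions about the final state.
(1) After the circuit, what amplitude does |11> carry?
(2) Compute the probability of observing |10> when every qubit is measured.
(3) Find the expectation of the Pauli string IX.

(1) |11> carries amplitude -sqrt(2)*I/2 in the final state. Key observation: gates 24-25 undo each other exactly, leaving only the rest of the circuit to track.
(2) A full measurement returns |10> with probability 1/2.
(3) The expectation value of IX is -1.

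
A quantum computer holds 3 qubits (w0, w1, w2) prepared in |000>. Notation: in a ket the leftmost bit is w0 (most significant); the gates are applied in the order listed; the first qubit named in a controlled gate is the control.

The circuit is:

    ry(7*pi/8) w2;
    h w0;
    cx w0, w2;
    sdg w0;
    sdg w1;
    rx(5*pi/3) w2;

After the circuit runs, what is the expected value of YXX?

The observable YXX averages to 0.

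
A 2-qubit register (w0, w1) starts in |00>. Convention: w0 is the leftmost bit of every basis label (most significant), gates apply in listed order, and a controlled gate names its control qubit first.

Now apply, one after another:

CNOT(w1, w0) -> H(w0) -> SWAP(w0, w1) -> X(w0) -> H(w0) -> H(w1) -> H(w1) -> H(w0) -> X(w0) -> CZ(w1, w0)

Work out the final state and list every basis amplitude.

After the circuit, the state carries amplitude sqrt(2)/2 on |00>, sqrt(2)/2 on |01>, 0 on |10>, 0 on |11>. Key observation: steps 4-9 multiply out to the identity, so the circuit reduces to the remaining gates.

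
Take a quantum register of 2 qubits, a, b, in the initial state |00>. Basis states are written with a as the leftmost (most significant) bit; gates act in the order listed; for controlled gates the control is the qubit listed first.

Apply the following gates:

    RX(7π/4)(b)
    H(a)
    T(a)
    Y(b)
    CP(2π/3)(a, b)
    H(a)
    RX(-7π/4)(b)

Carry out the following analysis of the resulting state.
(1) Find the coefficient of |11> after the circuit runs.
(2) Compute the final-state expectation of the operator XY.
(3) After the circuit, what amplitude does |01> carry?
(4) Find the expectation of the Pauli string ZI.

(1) The final state's coefficient on |11> equals -sqrt(2)*exp(3*I*pi/4)/8 + sqrt(2)*exp(5*I*pi/12)/8 + exp(3*I*pi/4)/4 + exp(5*I*pi/12)/4 + sqrt(2)*I/4.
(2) In the final state, XY has expectation 3/8.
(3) The amplitude on |01> is -exp(5*I*pi/12)/4 - exp(3*I*pi/4)/4 - sqrt(2)*exp(5*I*pi/12)/8 + sqrt(2)*exp(3*I*pi/4)/8 + sqrt(2)*I/4.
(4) The expectation value of ZI is -3/8 - sqrt(6)/8 - sqrt(3)/8 + sqrt(2)/8.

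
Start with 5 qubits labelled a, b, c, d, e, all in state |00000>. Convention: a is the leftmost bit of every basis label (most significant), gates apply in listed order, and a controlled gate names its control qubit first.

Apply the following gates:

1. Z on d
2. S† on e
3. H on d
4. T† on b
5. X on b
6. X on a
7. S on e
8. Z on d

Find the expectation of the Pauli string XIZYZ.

The observable XIZYZ averages to 0.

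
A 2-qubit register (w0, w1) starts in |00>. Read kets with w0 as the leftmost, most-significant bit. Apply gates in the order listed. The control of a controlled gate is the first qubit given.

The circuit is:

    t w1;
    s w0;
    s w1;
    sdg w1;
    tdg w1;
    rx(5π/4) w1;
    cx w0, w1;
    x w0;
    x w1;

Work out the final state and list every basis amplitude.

The resulting statevector has amplitude 0 on |00>, 0 on |01>, -I*sqrt(sqrt(2) + 2)/2 on |10>, -sqrt(2 - sqrt(2))/2 on |11>. Key observation: gates 3-4 undo each other exactly, leaving only the rest of the circuit to track.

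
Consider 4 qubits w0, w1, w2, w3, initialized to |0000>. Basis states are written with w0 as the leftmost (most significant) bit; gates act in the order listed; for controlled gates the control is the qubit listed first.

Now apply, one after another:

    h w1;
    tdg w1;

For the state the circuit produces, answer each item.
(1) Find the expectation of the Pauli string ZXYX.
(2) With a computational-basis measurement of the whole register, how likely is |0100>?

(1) In the final state, ZXYX has expectation 0.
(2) A full measurement returns |0100> with probability 1/2.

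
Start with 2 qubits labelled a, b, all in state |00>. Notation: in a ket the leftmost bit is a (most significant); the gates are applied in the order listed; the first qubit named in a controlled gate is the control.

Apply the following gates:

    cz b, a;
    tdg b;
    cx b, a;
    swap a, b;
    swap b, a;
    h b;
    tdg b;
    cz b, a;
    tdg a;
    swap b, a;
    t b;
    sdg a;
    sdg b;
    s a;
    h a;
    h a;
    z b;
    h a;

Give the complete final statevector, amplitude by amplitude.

After the circuit, the state carries amplitude 1/2 - exp(3*I*pi/4)/2 on |00>, 0 on |01>, 1/2 + exp(3*I*pi/4)/2 on |10>, 0 on |11>. Key observation: gates 15-16 undo each other exactly, leaving only the rest of the circuit to track.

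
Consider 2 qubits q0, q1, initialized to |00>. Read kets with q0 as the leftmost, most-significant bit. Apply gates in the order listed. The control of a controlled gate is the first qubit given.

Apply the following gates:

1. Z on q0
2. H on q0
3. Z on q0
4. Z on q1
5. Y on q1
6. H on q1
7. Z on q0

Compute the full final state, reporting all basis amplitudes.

The final amplitudes are I/2 on |00>, -I/2 on |01>, I/2 on |10>, -I/2 on |11>.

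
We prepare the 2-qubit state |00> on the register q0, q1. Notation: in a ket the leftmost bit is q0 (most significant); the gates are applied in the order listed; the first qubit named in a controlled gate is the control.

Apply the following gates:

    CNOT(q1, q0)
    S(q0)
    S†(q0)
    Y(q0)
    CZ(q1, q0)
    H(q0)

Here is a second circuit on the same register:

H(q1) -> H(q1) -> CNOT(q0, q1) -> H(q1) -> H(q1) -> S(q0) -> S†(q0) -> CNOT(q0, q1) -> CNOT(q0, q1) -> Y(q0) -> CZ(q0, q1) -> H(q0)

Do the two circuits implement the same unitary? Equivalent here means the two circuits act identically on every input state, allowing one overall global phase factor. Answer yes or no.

No: there is an input state on which the two circuits produce genuinely different outputs (not merely differing by a phase).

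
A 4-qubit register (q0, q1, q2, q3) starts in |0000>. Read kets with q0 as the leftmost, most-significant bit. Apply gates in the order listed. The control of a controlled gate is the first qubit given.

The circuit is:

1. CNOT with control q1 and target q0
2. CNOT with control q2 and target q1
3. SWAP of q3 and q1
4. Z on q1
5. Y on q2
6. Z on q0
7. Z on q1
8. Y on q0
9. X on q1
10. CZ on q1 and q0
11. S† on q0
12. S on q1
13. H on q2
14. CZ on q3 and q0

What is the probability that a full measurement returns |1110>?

Outcome |1110> occurs with probability 1/2.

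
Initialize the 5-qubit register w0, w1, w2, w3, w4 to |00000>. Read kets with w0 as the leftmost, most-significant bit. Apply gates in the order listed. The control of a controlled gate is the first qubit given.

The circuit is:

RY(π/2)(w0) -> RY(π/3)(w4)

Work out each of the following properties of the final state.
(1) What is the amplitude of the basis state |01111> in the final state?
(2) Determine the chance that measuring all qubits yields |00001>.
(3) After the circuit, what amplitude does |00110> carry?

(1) The final state's coefficient on |01111> equals 0.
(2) The probability of measuring |00001> is 1/8.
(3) The amplitude on |00110> is 0.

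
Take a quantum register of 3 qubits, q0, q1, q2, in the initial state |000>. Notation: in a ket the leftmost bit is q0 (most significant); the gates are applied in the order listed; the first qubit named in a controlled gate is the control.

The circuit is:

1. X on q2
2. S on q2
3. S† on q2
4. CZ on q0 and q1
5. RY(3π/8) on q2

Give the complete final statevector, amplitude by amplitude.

The final amplitudes are -sin(3*pi/16) on |000>, cos(3*pi/16) on |001>, and 0 on every other basis state.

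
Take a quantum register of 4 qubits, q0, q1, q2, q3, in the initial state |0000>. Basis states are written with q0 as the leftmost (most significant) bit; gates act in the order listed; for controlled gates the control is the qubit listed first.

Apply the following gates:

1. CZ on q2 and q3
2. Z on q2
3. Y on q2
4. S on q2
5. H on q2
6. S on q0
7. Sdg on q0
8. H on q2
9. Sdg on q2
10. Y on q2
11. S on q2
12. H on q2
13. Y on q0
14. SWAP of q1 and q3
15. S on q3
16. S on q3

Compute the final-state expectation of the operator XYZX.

In the final state, XYZX has expectation 0.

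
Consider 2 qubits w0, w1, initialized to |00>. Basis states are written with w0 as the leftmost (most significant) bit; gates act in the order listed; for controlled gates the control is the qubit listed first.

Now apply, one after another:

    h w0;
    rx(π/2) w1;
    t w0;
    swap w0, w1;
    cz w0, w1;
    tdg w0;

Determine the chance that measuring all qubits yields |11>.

A full measurement returns |11> with probability 1/4.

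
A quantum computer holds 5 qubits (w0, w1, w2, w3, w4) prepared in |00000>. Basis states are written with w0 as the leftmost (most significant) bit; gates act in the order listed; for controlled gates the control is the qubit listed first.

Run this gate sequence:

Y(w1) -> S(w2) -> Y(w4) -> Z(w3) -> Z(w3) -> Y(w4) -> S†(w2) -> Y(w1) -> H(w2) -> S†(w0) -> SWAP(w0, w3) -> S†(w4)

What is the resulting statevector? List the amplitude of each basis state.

The resulting statevector has amplitude sqrt(2)/2 on |00000>, sqrt(2)/2 on |00100>, and 0 on every other basis state. Key observation: steps 1-8 multiply out to the identity, so the circuit reduces to the remaining gates.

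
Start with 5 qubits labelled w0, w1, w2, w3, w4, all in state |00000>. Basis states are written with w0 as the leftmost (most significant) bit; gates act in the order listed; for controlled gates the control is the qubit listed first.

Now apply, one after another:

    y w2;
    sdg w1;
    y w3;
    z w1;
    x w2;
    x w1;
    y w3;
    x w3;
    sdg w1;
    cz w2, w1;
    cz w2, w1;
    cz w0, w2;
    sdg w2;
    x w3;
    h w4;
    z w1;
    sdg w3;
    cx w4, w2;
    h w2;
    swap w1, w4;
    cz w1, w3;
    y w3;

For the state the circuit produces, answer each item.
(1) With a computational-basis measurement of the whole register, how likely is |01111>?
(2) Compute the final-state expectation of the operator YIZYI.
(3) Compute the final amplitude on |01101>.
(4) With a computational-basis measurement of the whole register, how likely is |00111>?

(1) Outcome |01111> occurs with probability 1/4.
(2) The observable YIZYI averages to 0.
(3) The amplitude on |01101> is 0.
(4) The probability of measuring |00111> is 1/4.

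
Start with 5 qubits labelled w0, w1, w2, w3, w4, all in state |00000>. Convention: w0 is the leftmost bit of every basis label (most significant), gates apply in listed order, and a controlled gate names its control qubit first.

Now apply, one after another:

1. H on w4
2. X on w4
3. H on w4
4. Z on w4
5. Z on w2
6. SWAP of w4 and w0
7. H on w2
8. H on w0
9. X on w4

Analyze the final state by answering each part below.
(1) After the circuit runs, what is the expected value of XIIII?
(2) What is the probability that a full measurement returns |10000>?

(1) The observable XIIII averages to 1.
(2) Outcome |10000> occurs with probability 0.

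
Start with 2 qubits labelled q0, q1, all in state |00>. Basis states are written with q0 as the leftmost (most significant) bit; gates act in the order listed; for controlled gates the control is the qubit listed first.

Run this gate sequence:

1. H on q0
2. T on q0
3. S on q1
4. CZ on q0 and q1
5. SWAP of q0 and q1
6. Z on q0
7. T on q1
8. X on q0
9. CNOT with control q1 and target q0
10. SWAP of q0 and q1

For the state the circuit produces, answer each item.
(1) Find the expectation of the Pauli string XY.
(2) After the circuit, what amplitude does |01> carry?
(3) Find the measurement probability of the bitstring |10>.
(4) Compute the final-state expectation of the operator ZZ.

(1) The expectation value of XY is -1.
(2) The amplitude on |01> is sqrt(2)/2.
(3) The probability of measuring |10> is 1/2.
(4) The expectation value of ZZ is -1.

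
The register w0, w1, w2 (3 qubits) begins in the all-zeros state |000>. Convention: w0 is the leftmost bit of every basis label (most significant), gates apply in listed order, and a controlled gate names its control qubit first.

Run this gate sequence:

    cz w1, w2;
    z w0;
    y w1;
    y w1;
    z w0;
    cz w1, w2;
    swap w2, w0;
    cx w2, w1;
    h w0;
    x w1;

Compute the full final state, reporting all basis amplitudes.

The resulting statevector has amplitude sqrt(2)/2 on |010>, sqrt(2)/2 on |110>, and 0 on every other basis state. Key observation: the block from step 1 through step 6 cancels to the identity and can be dropped.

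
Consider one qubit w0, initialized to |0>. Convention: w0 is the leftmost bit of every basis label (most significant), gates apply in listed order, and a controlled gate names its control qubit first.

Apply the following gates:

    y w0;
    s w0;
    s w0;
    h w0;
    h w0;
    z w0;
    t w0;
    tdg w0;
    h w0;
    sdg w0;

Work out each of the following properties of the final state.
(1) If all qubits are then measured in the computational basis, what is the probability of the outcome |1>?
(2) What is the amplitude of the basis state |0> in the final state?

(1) A full measurement returns |1> with probability 1/2.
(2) The amplitude on |0> is sqrt(2)*I/2.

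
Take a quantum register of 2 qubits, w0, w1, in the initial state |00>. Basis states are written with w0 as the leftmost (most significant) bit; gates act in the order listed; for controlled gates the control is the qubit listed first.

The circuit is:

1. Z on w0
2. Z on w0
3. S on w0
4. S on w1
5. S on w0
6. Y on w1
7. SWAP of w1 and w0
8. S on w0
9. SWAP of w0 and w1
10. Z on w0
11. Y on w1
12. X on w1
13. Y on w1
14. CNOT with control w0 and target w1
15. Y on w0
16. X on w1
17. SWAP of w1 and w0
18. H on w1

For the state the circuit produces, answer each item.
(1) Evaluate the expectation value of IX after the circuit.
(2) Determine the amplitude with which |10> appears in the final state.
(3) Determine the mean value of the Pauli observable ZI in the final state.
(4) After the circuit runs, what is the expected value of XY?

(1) The expectation value of IX is -1.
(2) The amplitude on |10> is sqrt(2)*I/2.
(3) In the final state, ZI has expectation -1.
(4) In the final state, XY has expectation 0.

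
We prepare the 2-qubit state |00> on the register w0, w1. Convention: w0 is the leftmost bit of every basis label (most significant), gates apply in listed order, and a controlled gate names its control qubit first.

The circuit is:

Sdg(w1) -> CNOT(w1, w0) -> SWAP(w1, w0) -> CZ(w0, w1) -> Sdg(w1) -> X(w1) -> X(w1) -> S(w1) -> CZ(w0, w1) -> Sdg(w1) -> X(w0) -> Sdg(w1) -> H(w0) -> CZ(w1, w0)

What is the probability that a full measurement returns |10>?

The probability of measuring |10> is 1/2. Key observation: steps 4-9 multiply out to the identity, so the circuit reduces to the remaining gates.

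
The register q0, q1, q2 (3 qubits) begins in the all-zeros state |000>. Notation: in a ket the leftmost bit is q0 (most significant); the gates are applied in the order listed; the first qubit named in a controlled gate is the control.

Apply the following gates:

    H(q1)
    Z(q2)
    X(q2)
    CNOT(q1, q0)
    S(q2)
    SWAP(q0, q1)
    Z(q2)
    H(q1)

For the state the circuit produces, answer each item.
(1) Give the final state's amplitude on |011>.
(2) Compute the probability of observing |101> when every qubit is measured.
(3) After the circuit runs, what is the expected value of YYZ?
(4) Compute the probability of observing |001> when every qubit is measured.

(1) The final state's coefficient on |011> equals -I/2.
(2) A full measurement returns |101> with probability 1/4.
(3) The observable YYZ averages to -1.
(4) Outcome |001> occurs with probability 1/4.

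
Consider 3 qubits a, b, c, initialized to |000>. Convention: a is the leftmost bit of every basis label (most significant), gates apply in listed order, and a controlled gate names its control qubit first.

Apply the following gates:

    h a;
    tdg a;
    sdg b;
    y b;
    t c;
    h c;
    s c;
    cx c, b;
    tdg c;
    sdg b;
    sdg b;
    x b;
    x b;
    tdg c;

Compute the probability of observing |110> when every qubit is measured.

The probability of measuring |110> is 1/4. Key observation: gates 12-13 undo each other exactly, leaving only the rest of the circuit to track.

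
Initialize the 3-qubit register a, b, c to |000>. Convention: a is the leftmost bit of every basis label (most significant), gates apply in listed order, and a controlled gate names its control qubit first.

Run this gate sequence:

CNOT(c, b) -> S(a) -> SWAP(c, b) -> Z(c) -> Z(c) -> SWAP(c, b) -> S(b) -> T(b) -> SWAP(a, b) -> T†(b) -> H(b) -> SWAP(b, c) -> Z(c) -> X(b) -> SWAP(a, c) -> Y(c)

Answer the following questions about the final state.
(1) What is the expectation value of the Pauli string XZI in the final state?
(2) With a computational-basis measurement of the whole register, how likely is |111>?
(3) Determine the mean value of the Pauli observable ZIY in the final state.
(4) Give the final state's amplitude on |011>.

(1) The observable XZI averages to 1. Key observation: steps 3-6 multiply out to the identity, so the circuit reduces to the remaining gates.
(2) A full measurement returns |111> with probability 1/2.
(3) The observable ZIY averages to 0.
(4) The amplitude on |011> is sqrt(2)*I/2.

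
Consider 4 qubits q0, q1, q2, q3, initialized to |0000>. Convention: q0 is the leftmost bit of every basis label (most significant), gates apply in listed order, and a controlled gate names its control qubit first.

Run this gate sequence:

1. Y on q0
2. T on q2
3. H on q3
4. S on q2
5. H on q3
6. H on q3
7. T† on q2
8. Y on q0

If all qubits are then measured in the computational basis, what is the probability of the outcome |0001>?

A full measurement returns |0001> with probability 1/2.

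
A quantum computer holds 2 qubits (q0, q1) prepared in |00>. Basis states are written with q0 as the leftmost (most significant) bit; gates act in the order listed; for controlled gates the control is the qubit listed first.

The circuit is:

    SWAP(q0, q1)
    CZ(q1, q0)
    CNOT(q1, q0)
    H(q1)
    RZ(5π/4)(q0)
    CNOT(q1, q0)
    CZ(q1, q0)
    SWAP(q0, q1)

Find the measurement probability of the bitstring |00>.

Outcome |00> occurs with probability 1/2.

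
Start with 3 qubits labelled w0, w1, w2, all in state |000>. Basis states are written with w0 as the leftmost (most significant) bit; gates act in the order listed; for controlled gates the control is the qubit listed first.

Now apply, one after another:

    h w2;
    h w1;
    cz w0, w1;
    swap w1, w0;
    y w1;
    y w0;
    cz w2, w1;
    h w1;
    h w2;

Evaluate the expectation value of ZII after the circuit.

The expectation value of ZII is 0.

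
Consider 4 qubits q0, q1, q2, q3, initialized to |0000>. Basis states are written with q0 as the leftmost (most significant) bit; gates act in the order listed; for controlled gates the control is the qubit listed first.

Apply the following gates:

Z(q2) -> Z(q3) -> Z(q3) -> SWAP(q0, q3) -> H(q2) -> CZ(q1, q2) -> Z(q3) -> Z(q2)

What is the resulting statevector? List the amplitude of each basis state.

After the circuit, the state carries amplitude sqrt(2)/2 on |0000>, -sqrt(2)/2 on |0010>, and 0 on every other basis state.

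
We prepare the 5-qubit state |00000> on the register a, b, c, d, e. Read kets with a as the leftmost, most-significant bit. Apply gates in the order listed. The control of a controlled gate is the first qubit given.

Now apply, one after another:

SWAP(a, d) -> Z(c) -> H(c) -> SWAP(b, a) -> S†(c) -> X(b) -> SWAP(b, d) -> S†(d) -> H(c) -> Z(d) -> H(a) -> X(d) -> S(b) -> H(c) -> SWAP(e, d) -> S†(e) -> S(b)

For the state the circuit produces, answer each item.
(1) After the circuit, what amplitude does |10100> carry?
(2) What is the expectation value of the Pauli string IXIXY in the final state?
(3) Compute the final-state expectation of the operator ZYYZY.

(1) The amplitude on |10100> is 1/2.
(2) The expectation value of IXIXY is 0.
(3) The observable ZYYZY averages to 0.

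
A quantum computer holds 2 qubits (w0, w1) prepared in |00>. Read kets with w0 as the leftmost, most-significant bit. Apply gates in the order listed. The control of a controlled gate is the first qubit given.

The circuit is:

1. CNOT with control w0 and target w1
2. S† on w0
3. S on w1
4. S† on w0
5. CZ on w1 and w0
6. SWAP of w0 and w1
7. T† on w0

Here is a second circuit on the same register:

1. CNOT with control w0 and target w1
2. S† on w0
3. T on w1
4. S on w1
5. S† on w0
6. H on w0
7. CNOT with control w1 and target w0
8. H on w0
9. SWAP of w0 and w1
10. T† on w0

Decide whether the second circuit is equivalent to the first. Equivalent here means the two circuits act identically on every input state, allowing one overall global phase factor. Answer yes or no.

No: there is an input state on which the two circuits produce genuinely different outputs (not merely differing by a phase).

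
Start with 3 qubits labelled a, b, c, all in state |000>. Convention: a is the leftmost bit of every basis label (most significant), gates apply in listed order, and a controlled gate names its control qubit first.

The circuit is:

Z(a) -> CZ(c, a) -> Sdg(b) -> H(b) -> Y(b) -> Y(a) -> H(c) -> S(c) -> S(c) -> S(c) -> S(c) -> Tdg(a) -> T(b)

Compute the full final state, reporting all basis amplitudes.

The final amplitudes are 0 on |000>, 0 on |001>, 0 on |010>, 0 on |011>, -exp(3*I*pi/4)/2 on |100>, -exp(3*I*pi/4)/2 on |101>, -1/2 on |110>, -1/2 on |111>.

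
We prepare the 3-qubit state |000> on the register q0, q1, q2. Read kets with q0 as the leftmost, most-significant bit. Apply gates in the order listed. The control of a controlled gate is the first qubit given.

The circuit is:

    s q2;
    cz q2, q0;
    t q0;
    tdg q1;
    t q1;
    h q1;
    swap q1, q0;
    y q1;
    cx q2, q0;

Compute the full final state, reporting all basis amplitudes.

The final amplitudes are sqrt(2)*I/2 on |010>, sqrt(2)*I/2 on |110>, and 0 on every other basis state.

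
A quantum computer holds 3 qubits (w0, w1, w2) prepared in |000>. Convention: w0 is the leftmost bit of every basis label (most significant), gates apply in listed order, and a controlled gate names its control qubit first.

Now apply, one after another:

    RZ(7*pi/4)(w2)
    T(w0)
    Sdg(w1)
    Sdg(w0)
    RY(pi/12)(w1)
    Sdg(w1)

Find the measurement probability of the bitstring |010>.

A full measurement returns |010> with probability -sqrt(6)/8 - sqrt(2)/8 + 1/2.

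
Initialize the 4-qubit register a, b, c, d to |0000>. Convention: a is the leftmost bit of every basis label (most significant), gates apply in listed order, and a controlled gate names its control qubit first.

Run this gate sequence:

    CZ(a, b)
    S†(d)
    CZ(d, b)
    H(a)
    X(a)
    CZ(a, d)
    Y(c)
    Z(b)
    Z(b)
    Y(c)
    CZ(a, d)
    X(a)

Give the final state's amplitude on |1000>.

|1000> carries amplitude sqrt(2)/2 in the final state.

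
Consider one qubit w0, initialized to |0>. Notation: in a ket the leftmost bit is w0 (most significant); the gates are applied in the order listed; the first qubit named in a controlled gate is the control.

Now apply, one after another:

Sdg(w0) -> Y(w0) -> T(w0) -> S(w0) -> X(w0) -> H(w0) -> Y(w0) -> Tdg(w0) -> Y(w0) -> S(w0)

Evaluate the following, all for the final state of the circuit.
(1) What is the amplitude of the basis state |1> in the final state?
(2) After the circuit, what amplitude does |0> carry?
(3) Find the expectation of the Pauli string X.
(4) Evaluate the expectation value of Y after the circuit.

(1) The amplitude on |1> is -sqrt(2)*exp(3*I*pi/4)/2.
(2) The final state's coefficient on |0> equals -sqrt(2)/2.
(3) In the final state, X has expectation -sqrt(2)/2.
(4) In the final state, Y has expectation sqrt(2)/2.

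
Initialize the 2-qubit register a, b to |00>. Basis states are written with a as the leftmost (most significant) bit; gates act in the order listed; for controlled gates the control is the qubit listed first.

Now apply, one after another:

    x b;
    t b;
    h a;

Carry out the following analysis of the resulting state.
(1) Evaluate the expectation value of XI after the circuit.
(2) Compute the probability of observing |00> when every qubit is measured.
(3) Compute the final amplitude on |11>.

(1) In the final state, XI has expectation 1.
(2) A full measurement returns |00> with probability 0.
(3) The final state's coefficient on |11> equals sqrt(2)*exp(I*pi/4)/2.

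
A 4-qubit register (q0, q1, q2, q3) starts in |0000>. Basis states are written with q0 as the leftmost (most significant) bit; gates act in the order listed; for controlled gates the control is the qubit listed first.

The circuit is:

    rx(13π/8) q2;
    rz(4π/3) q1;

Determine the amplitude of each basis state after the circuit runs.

The final amplitudes are exp(I*pi/3)*cos(3*pi/16) on |0000>, exp(5*I*pi/6)*sin(3*pi/16) on |0010>, and 0 on every other basis state.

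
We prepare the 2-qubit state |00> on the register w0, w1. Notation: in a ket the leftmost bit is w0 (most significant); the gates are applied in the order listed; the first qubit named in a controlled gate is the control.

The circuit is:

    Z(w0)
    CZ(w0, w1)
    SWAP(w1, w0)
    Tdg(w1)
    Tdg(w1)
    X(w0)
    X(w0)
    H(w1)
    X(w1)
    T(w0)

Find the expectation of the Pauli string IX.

In the final state, IX has expectation 1. Key observation: steps 6-7 multiply out to the identity, so the circuit reduces to the remaining gates.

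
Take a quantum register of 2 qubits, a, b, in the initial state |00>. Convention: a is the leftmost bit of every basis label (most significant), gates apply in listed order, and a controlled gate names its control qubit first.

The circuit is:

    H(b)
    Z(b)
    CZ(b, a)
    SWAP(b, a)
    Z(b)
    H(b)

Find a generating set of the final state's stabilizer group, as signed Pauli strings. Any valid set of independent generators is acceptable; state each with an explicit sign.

The stabilizer group can be generated by -XI, +IX, among other valid generating sets.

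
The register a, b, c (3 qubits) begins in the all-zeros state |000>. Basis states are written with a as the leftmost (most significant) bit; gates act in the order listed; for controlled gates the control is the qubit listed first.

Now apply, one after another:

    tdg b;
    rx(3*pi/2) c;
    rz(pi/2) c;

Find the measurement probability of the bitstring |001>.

The probability of measuring |001> is 1/2.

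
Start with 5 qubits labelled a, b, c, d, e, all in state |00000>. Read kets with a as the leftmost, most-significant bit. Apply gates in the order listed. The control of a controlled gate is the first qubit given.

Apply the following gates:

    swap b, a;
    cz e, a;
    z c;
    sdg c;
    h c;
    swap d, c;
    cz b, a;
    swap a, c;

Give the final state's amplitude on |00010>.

|00010> carries amplitude sqrt(2)/2 in the final state.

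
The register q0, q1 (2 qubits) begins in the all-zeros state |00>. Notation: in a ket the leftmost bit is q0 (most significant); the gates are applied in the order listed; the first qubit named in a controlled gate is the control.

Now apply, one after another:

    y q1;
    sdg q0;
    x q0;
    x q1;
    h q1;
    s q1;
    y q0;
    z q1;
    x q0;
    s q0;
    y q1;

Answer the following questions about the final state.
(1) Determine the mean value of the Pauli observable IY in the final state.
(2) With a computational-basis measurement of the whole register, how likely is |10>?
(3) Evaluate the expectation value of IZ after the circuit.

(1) The expectation value of IY is -1.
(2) Outcome |10> occurs with probability 1/2.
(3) The expectation value of IZ is 0.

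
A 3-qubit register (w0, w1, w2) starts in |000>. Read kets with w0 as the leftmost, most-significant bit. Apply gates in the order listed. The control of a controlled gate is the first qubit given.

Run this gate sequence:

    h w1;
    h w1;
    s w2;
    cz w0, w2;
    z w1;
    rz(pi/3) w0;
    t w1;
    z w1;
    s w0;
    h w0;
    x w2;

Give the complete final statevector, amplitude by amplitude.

The final amplitudes are -sqrt(2)*exp(5*I*pi/6)/2 on |001>, -sqrt(2)*exp(5*I*pi/6)/2 on |101>, and 0 on every other basis state.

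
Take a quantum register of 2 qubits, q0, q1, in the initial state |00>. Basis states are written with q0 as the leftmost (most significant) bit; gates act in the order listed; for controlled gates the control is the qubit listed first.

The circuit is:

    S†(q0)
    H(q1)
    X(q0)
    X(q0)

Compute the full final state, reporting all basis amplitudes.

The resulting statevector has amplitude sqrt(2)/2 on |00>, sqrt(2)/2 on |01>, 0 on |10>, 0 on |11>. Key observation: the block from step 3 through step 4 cancels to the identity and can be dropped.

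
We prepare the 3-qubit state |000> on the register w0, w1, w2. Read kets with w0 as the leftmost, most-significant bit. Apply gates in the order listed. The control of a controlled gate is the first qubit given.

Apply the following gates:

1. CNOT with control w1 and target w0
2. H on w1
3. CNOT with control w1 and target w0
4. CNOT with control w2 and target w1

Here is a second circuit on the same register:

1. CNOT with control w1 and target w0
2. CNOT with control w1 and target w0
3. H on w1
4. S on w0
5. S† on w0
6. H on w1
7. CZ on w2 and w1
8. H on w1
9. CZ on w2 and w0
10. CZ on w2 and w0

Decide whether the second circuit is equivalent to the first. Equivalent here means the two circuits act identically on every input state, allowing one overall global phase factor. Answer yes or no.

No: there is an input state on which the two circuits produce genuinely different outputs (not merely differing by a phase).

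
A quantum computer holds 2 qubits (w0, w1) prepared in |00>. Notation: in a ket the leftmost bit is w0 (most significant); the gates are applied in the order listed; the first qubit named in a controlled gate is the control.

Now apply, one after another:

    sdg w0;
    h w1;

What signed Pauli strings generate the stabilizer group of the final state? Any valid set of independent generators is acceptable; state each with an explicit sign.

The final state is stabilized by the group generated by +IX, +ZI; other independent generating sets are equally valid.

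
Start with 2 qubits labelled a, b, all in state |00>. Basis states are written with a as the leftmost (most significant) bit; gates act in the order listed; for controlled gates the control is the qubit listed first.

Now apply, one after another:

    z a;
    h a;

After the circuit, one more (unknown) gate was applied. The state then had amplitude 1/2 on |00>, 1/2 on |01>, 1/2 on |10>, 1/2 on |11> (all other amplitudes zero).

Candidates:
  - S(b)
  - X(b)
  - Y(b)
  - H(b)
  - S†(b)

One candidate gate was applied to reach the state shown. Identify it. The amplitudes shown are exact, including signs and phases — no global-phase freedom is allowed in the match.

The unique candidate consistent with the amplitudes is H(b).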